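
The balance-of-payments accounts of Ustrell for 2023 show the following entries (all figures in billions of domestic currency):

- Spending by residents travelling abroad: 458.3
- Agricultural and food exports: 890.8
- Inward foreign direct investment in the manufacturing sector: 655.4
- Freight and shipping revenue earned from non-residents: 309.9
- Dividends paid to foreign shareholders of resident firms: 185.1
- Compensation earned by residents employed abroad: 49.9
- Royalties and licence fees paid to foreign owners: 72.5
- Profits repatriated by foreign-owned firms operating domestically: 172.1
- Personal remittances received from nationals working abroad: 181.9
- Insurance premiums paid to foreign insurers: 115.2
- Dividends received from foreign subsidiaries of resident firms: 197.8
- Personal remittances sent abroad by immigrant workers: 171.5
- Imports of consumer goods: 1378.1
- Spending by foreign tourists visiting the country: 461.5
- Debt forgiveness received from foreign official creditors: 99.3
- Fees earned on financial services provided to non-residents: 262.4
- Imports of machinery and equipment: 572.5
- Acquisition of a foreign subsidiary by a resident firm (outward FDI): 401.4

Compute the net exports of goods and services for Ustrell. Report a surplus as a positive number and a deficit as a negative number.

-672.0

Goods: -572.5 + 890.8 - 1378.1 = -1059.8
Services: 262.4 - 458.3 - 72.5 + 461.5 - 115.2 + 309.9 = 387.8
Trade balance = -1059.8 + 387.8 = -672.0
(Excluded from the trade balance — financial account: inward foreign direct investment in the manufacturing sector 655.4, acquisition of a foreign subsidiary by a resident firm (outward FDI) 401.4; primary income: dividends paid to foreign shareholders of resident firms 185.1, compensation earned by residents employed abroad 49.9, profits repatriated by foreign-owned firms operating domestically 172.1, dividends received from foreign subsidiaries of resident firms 197.8; secondary income: personal remittances received from nationals working abroad 181.9, personal remittances sent abroad by immigrant workers 171.5; capital account: debt forgiveness received from foreign official creditors 99.3.)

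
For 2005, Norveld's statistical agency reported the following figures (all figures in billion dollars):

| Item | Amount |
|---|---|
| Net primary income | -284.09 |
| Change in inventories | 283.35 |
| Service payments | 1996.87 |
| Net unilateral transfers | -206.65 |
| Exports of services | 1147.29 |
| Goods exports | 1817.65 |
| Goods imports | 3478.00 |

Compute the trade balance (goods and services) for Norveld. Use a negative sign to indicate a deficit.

-2509.93

Goods balance = 1817.65 - 3478.00 = -1660.35
Services balance = 1147.29 - 1996.87 = -849.58
Trade balance (goods + services) = -1660.35 + (-849.58) = -2509.93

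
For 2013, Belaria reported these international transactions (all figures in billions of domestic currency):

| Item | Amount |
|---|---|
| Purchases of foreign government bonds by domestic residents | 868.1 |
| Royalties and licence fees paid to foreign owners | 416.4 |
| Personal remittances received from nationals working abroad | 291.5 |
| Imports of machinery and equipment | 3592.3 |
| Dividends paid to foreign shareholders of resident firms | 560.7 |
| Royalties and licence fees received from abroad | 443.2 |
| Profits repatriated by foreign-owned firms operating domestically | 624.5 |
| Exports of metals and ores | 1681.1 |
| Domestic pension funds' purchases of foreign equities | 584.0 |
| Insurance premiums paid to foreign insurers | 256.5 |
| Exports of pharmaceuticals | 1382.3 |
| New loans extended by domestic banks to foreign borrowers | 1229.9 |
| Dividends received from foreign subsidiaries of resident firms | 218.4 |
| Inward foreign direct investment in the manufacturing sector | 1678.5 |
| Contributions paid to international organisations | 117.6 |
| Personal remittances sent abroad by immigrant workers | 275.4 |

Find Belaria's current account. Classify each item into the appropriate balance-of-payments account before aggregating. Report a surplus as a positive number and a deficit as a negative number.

-1826.9

Goods: 1382.3 + 1681.1 - 3592.3 = -528.9
Services: 443.2 - 416.4 - 256.5 = -229.7
Primary income: -560.7 - 624.5 + 218.4 = -966.8
Secondary income: -117.6 - 275.4 + 291.5 = -101.5
Current account = (-528.9) + (-229.7) + (-966.8) + (-101.5) = -1826.9
(Excluded from the current account — financial account: purchases of foreign government bonds by domestic residents 868.1, domestic pension funds' purchases of foreign equities 584.0, new loans extended by domestic banks to foreign borrowers 1229.9, inward foreign direct investment in the manufacturing sector 1678.5.)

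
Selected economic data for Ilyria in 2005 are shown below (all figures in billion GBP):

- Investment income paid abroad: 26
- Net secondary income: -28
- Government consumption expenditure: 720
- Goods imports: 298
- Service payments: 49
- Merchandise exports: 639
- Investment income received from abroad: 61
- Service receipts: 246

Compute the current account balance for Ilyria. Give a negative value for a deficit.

Goods balance = 639 - 298 = 341
Services balance = 246 - 49 = 197
Trade balance (goods + services) = 341 + 197 = 538
Net primary income = 61 - 26 = 35
Net secondary income = -28
Current account = 538 + 35 + (-28) = 545

545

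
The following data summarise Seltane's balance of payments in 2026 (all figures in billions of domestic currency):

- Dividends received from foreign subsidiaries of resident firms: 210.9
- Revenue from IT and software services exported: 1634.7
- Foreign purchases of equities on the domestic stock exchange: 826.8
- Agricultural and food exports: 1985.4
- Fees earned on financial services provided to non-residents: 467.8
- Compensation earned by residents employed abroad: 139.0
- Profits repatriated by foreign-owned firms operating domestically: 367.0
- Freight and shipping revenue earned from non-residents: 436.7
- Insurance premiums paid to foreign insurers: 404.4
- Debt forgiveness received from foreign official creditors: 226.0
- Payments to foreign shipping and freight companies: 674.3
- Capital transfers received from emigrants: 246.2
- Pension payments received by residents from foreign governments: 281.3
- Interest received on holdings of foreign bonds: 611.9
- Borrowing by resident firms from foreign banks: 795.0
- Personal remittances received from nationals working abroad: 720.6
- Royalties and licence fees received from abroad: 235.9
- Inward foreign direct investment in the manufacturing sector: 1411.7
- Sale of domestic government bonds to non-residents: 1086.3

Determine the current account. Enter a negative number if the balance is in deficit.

Goods: 1985.4
Services: 436.7 - 674.3 + 1634.7 + 467.8 + 235.9 - 404.4 = 1696.4
Primary income: 139.0 + 210.9 + 611.9 - 367.0 = 594.8
Secondary income: 281.3 + 720.6 = 1001.9
Current account = 1985.4 + 1696.4 + 594.8 + 1001.9 = 5278.5
(Excluded from the current account — financial account: foreign purchases of equities on the domestic stock exchange 826.8, borrowing by resident firms from foreign banks 795.0, inward foreign direct investment in the manufacturing sector 1411.7, sale of domestic government bonds to non-residents 1086.3; capital account: debt forgiveness received from foreign official creditors 226.0, capital transfers received from emigrants 246.2.)

5278.5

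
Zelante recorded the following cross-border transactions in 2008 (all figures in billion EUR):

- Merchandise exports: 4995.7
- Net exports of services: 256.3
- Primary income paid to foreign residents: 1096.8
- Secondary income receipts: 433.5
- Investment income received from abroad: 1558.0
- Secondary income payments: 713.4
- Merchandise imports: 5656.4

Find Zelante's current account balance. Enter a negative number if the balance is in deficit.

Goods balance = 4995.7 - 5656.4 = -660.7
Services balance = 256.3
Trade balance (goods + services) = -660.7 + 256.3 = -404.4
Net primary income = 1558.0 - 1096.8 = 461.2
Net secondary income = 433.5 - 713.4 = -279.9
Current account = -404.4 + 461.2 + (-279.9) = -223.1

-223.1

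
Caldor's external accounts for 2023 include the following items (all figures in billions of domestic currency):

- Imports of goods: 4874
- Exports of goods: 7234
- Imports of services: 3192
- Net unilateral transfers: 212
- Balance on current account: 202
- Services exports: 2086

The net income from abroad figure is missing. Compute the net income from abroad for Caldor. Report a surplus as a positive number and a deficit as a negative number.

Current account = goods balance + services balance + net primary income + net secondary income
Sum of the known components = 1466
Net income from abroad = CA - (known components) = 202 - 1466 = -1264

-1264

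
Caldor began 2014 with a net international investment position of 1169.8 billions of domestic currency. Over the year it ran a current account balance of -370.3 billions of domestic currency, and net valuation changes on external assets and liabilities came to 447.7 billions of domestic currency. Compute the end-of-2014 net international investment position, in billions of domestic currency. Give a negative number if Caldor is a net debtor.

Change in NIIP = current account + net valuation change = -370.3 + 447.7 = 77.4
End-of-year NIIP = 1169.8 + 77.4 = 1247.2

1247.2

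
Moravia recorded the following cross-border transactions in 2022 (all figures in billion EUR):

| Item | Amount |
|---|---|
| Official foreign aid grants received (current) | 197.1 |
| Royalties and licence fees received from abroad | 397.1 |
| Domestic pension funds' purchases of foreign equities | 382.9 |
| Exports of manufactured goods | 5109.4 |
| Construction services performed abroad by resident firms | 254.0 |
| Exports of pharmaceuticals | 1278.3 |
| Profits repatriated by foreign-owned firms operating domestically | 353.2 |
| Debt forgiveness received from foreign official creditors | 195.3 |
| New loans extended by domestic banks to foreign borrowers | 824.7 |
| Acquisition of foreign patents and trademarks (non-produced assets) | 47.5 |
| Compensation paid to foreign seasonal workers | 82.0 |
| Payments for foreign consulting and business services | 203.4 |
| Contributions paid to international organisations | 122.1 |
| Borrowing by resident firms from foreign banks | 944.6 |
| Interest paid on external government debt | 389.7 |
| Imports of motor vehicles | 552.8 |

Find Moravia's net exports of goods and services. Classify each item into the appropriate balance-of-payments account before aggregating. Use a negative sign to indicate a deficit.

6282.6

Goods: 1278.3 + 5109.4 - 552.8 = 5834.9
Services: 397.1 - 203.4 + 254.0 = 447.7
Trade balance = 5834.9 + 447.7 = 6282.6
(Excluded from the trade balance — secondary income: official foreign aid grants received (current) 197.1, contributions paid to international organisations 122.1; financial account: domestic pension funds' purchases of foreign equities 382.9, new loans extended by domestic banks to foreign borrowers 824.7, borrowing by resident firms from foreign banks 944.6; primary income: profits repatriated by foreign-owned firms operating domestically 353.2, compensation paid to foreign seasonal workers 82.0, interest paid on external government debt 389.7; capital account: debt forgiveness received from foreign official creditors 195.3, acquisition of foreign patents and trademarks (non-produced assets) 47.5.)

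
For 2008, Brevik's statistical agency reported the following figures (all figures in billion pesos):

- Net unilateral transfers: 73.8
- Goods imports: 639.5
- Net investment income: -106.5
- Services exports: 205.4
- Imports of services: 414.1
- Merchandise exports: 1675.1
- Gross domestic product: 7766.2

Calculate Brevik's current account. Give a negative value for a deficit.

Goods balance = 1675.1 - 639.5 = 1035.6
Services balance = 205.4 - 414.1 = -208.7
Trade balance (goods + services) = 1035.6 + (-208.7) = 826.9
Net primary income = -106.5
Net secondary income = 73.8
Current account = 826.9 + (-106.5) + 73.8 = 794.2

794.2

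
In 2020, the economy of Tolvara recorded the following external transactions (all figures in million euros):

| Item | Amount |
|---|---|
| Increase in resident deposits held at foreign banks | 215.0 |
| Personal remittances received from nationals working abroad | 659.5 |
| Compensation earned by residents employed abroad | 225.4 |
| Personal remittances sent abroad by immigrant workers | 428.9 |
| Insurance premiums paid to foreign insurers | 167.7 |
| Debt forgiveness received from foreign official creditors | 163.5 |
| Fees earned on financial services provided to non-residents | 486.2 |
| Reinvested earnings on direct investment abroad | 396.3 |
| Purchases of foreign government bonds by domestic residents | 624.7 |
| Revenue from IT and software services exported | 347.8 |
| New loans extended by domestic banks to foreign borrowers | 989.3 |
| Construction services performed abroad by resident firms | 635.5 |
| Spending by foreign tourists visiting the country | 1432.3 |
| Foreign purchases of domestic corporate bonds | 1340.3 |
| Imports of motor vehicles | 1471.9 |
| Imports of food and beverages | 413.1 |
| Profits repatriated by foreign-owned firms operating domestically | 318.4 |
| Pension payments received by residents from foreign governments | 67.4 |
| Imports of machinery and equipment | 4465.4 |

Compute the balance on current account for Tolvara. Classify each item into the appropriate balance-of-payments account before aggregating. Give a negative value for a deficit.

Goods: -413.1 - 1471.9 - 4465.4 = -6350.4
Services: 486.2 + 1432.3 + 347.8 + 635.5 - 167.7 = 2734.1
Primary income: 225.4 - 318.4 + 396.3 = 303.3
Secondary income: 659.5 + 67.4 - 428.9 = 298.0
Current account = (-6350.4) + 2734.1 + 303.3 + 298.0 = -3015.0
(Excluded from the current account — financial account: increase in resident deposits held at foreign banks 215.0, purchases of foreign government bonds by domestic residents 624.7, new loans extended by domestic banks to foreign borrowers 989.3, foreign purchases of domestic corporate bonds 1340.3; capital account: debt forgiveness received from foreign official creditors 163.5.)

-3015.0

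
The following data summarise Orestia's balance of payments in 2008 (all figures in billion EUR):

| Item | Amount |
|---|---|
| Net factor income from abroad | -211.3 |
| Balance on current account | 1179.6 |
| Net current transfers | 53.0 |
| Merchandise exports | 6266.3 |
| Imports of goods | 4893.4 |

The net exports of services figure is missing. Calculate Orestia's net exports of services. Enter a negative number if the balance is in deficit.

-35.0

Current account = goods balance + services balance + net primary income + net secondary income
Sum of the known components = 1214.6
Net exports of services = CA - (known components) = 1179.6 - 1214.6 = -35.0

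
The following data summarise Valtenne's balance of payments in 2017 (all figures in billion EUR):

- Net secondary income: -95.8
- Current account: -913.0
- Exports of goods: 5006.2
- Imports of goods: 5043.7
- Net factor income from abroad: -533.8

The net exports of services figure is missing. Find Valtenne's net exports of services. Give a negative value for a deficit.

Current account = goods balance + services balance + net primary income + net secondary income
Sum of the known components = -667.1
Net exports of services = CA - (known components) = -913.0 - (-667.1) = -245.9

-245.9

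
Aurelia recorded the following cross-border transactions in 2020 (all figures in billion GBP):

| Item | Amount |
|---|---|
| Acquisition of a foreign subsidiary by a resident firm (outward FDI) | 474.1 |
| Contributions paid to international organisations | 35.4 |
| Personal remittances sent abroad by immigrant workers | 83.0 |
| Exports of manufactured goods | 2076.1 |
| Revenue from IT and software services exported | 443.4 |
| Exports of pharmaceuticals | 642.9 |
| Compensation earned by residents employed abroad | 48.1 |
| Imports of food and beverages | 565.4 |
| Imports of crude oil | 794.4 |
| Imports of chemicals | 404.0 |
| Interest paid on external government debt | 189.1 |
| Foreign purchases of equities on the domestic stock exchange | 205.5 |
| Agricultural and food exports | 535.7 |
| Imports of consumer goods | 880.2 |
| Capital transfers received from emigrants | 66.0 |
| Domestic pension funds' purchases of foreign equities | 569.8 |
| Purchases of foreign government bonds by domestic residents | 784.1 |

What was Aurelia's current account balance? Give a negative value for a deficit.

794.7

Goods: -404.0 + 535.7 + 2076.1 + 642.9 - 880.2 - 565.4 - 794.4 = 610.7
Services: 443.4
Primary income: 48.1 - 189.1 = -141.0
Secondary income: -35.4 - 83.0 = -118.4
Current account = 610.7 + 443.4 + (-141.0) + (-118.4) = 794.7
(Excluded from the current account — financial account: acquisition of a foreign subsidiary by a resident firm (outward FDI) 474.1, foreign purchases of equities on the domestic stock exchange 205.5, domestic pension funds' purchases of foreign equities 569.8, purchases of foreign government bonds by domestic residents 784.1; capital account: capital transfers received from emigrants 66.0.)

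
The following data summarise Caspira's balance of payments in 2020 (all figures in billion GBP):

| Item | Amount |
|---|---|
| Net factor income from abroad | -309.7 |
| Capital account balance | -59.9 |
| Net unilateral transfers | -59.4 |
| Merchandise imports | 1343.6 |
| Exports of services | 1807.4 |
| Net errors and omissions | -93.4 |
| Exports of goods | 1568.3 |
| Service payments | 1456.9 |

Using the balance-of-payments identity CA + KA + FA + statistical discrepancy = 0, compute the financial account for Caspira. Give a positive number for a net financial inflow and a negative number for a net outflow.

Goods balance = 1568.3 - 1343.6 = 224.7
Services balance = 1807.4 - 1456.9 = 350.5
Trade balance (goods + services) = 224.7 + 350.5 = 575.2
Net primary income = -309.7
Net secondary income = -59.4
Current account = 575.2 + (-309.7) + (-59.4) = 206.1
Financial account = -(206.1 + (-59.9) + (-93.4)) = -52.8

-52.8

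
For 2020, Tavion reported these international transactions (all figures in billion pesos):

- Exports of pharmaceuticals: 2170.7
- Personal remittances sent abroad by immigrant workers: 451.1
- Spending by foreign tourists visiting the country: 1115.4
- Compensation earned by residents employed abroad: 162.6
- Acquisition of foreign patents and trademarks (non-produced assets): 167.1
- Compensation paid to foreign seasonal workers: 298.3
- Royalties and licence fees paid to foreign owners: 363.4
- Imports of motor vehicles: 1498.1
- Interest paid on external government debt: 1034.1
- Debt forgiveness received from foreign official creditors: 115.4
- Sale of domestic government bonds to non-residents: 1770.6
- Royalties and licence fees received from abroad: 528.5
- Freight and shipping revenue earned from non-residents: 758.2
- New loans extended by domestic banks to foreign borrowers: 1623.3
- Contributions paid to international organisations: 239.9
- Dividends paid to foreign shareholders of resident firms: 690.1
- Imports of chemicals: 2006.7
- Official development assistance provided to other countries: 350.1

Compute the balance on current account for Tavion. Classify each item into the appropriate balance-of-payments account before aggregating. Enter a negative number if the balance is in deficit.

Goods: -2006.7 + 2170.7 - 1498.1 = -1334.1
Services: 1115.4 - 363.4 + 528.5 + 758.2 = 2038.7
Primary income: -1034.1 - 690.1 + 162.6 - 298.3 = -1859.9
Secondary income: -239.9 - 451.1 - 350.1 = -1041.1
Current account = (-1334.1) + 2038.7 + (-1859.9) + (-1041.1) = -2196.4
(Excluded from the current account — capital account: acquisition of foreign patents and trademarks (non-produced assets) 167.1, debt forgiveness received from foreign official creditors 115.4; financial account: sale of domestic government bonds to non-residents 1770.6, new loans extended by domestic banks to foreign borrowers 1623.3.)

-2196.4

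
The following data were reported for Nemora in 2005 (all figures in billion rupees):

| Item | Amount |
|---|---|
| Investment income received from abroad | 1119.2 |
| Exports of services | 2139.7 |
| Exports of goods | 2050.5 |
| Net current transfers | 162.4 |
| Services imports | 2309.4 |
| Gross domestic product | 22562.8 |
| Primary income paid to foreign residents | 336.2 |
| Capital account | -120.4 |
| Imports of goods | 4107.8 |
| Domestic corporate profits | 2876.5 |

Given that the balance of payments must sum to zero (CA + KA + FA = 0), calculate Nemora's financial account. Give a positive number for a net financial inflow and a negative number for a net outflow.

1402.0

Goods balance = 2050.5 - 4107.8 = -2057.3
Services balance = 2139.7 - 2309.4 = -169.7
Trade balance (goods + services) = -2057.3 + (-169.7) = -2227.0
Net primary income = 1119.2 - 336.2 = 783.0
Net secondary income = 162.4
Current account = -2227.0 + 783.0 + 162.4 = -1281.6
Financial account = -(-1281.6 + (-120.4)) = 1402.0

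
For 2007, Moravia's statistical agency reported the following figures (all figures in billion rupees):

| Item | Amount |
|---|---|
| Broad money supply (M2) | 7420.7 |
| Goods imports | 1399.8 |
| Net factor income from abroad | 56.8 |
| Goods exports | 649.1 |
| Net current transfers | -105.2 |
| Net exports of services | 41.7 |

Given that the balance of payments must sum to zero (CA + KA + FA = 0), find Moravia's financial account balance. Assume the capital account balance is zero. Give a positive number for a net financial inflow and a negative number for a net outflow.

Goods balance = 649.1 - 1399.8 = -750.7
Services balance = 41.7
Trade balance (goods + services) = -750.7 + 41.7 = -709.0
Net primary income = 56.8
Net secondary income = -105.2
Current account = -709.0 + 56.8 + (-105.2) = -757.4
Financial account = -(-757.4) = 757.4

757.4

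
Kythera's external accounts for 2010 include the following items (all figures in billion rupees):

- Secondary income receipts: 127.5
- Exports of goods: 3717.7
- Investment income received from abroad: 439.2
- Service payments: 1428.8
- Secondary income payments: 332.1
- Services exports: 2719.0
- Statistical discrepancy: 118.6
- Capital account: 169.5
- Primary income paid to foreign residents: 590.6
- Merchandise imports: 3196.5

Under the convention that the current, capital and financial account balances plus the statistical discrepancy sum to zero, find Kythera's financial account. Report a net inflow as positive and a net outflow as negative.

-1743.5

Goods balance = 3717.7 - 3196.5 = 521.2
Services balance = 2719.0 - 1428.8 = 1290.2
Trade balance (goods + services) = 521.2 + 1290.2 = 1811.4
Net primary income = 439.2 - 590.6 = -151.4
Net secondary income = 127.5 - 332.1 = -204.6
Current account = 1811.4 + (-151.4) + (-204.6) = 1455.4
Financial account = -(1455.4 + 169.5 + 118.6) = -1743.5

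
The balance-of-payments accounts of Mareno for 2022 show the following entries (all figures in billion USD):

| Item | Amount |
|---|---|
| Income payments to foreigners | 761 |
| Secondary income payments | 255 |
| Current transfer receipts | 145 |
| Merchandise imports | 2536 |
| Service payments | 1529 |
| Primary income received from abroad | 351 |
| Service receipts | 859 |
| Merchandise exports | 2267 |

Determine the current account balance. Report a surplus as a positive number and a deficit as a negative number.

-1459

Goods balance = 2267 - 2536 = -269
Services balance = 859 - 1529 = -670
Trade balance (goods + services) = -269 + (-670) = -939
Net primary income = 351 - 761 = -410
Net secondary income = 145 - 255 = -110
Current account = -939 + (-410) + (-110) = -1459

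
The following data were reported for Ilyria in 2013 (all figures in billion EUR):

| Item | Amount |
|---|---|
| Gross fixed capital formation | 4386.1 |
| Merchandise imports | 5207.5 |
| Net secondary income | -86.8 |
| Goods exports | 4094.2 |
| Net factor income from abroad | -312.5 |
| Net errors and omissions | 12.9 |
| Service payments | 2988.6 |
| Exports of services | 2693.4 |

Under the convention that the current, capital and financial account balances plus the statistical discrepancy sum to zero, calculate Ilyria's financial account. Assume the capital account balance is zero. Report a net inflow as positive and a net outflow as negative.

Goods balance = 4094.2 - 5207.5 = -1113.3
Services balance = 2693.4 - 2988.6 = -295.2
Trade balance (goods + services) = -1113.3 + (-295.2) = -1408.5
Net primary income = -312.5
Net secondary income = -86.8
Current account = -1408.5 + (-312.5) + (-86.8) = -1807.8
Financial account = -(-1807.8 + 12.9) = 1794.9

1794.9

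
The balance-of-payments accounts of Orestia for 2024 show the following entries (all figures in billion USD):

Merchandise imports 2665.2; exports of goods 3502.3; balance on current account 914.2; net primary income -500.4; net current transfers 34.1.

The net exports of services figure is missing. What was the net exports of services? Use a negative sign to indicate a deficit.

Current account = goods balance + services balance + net primary income + net secondary income
Sum of the known components = 370.8
Net exports of services = CA - (known components) = 914.2 - 370.8 = 543.4

543.4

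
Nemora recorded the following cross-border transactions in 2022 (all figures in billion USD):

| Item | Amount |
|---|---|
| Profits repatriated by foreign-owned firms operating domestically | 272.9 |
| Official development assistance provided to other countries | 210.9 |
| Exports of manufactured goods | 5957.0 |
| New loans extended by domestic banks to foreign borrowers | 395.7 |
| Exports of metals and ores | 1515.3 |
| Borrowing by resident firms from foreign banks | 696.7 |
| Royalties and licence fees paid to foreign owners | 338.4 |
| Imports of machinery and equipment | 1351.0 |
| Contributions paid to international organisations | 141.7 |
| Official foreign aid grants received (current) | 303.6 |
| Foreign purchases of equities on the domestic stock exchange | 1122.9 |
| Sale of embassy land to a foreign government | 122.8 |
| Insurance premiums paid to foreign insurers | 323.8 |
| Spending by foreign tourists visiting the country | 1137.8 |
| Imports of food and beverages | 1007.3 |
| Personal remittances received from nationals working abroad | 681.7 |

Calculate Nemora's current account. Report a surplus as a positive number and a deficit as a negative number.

5949.4

Goods: 1515.3 - 1007.3 - 1351.0 + 5957.0 = 5114.0
Services: -323.8 - 338.4 + 1137.8 = 475.6
Primary income: -272.9
Secondary income: -210.9 - 141.7 + 303.6 + 681.7 = 632.7
Current account = 5114.0 + 475.6 + (-272.9) + 632.7 = 5949.4
(Excluded from the current account — financial account: new loans extended by domestic banks to foreign borrowers 395.7, borrowing by resident firms from foreign banks 696.7, foreign purchases of equities on the domestic stock exchange 1122.9; capital account: sale of embassy land to a foreign government 122.8.)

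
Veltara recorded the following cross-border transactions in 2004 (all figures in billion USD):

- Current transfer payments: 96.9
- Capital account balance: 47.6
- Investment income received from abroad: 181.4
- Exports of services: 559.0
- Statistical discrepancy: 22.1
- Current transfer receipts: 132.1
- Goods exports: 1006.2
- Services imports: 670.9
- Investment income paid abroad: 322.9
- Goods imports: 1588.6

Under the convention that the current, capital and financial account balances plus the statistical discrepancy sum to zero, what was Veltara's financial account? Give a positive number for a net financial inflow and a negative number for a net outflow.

Goods balance = 1006.2 - 1588.6 = -582.4
Services balance = 559.0 - 670.9 = -111.9
Trade balance (goods + services) = -582.4 + (-111.9) = -694.3
Net primary income = 181.4 - 322.9 = -141.5
Net secondary income = 132.1 - 96.9 = 35.2
Current account = -694.3 + (-141.5) + 35.2 = -800.6
Financial account = -(-800.6 + 47.6 + 22.1) = 730.9

730.9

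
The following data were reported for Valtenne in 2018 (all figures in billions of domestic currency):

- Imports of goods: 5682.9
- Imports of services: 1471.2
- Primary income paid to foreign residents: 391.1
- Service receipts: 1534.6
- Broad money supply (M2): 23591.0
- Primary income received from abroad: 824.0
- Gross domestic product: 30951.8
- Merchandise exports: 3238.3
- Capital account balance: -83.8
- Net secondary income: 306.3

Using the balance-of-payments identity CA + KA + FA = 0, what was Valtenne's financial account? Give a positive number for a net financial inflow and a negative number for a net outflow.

Goods balance = 3238.3 - 5682.9 = -2444.6
Services balance = 1534.6 - 1471.2 = 63.4
Trade balance (goods + services) = -2444.6 + 63.4 = -2381.2
Net primary income = 824.0 - 391.1 = 432.9
Net secondary income = 306.3
Current account = -2381.2 + 432.9 + 306.3 = -1642.0
Financial account = -(-1642.0 + (-83.8)) = 1725.8

1725.8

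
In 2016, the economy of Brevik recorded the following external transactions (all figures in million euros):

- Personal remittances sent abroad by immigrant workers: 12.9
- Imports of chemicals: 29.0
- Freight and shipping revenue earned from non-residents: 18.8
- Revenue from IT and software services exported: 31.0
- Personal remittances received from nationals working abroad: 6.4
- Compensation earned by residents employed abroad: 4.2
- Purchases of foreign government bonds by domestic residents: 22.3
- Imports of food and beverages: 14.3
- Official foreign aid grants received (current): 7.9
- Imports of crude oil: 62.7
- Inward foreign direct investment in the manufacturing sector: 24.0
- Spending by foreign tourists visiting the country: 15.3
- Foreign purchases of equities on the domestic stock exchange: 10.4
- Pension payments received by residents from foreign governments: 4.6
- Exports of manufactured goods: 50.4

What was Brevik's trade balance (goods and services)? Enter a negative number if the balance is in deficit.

Goods: -14.3 - 29.0 + 50.4 - 62.7 = -55.6
Services: 31.0 + 18.8 + 15.3 = 65.1
Trade balance = -55.6 + 65.1 = 9.5
(Excluded from the trade balance — secondary income: personal remittances sent abroad by immigrant workers 12.9, personal remittances received from nationals working abroad 6.4, official foreign aid grants received (current) 7.9, pension payments received by residents from foreign governments 4.6; primary income: compensation earned by residents employed abroad 4.2; financial account: purchases of foreign government bonds by domestic residents 22.3, inward foreign direct investment in the manufacturing sector 24.0, foreign purchases of equities on the domestic stock exchange 10.4.)

9.5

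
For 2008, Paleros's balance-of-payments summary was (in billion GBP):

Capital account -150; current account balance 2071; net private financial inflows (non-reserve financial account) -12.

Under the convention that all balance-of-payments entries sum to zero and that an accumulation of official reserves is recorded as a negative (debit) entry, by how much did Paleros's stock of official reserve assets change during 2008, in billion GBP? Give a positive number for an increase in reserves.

1909

Official reserve transactions balance = -(2071 + (-150) + (-12)) = -1909
An accumulation of reserves is recorded as a debit (negative entry), so the change in the stock of reserves is the negative of that balance.
Change in official reserves = -(-1909) = 1909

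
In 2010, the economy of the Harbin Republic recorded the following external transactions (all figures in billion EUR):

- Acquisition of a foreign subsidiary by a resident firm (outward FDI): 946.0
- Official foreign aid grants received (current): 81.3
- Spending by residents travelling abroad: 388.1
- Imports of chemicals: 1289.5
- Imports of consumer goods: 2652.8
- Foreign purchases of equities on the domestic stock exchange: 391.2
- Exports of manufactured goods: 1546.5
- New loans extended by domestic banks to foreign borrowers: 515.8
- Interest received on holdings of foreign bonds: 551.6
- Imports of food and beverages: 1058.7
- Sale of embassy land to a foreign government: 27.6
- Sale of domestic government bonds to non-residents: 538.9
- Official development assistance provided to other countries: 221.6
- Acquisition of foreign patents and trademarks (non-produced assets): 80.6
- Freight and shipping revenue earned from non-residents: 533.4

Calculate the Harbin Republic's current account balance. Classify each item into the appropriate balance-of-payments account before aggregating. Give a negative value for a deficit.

Goods: -1289.5 - 1058.7 + 1546.5 - 2652.8 = -3454.5
Services: -388.1 + 533.4 = 145.3
Primary income: 551.6
Secondary income: 81.3 - 221.6 = -140.3
Current account = (-3454.5) + 145.3 + 551.6 + (-140.3) = -2897.9
(Excluded from the current account — financial account: acquisition of a foreign subsidiary by a resident firm (outward FDI) 946.0, foreign purchases of equities on the domestic stock exchange 391.2, new loans extended by domestic banks to foreign borrowers 515.8, sale of domestic government bonds to non-residents 538.9; capital account: sale of embassy land to a foreign government 27.6, acquisition of foreign patents and trademarks (non-produced assets) 80.6.)

-2897.9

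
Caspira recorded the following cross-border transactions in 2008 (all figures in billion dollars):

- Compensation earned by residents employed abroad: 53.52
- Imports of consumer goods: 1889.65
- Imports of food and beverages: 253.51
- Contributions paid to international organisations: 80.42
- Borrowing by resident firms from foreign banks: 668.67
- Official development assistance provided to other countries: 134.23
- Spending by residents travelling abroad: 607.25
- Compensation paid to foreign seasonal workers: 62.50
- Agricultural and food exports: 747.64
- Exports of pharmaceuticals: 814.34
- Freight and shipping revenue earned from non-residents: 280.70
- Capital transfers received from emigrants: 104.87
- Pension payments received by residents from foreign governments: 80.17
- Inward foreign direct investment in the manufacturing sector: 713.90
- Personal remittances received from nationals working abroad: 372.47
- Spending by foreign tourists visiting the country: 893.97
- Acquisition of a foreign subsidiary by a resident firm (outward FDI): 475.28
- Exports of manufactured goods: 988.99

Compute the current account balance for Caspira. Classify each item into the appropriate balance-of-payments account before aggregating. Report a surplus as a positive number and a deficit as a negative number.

Goods: 747.64 + 814.34 + 988.99 - 253.51 - 1889.65 = 407.81
Services: 893.97 - 607.25 + 280.70 = 567.42
Primary income: -62.50 + 53.52 = -8.98
Secondary income: -80.42 + 372.47 - 134.23 + 80.17 = 237.99
Current account = 407.81 + 567.42 + (-8.98) + 237.99 = 1204.24
(Excluded from the current account — financial account: borrowing by resident firms from foreign banks 668.67, inward foreign direct investment in the manufacturing sector 713.90, acquisition of a foreign subsidiary by a resident firm (outward FDI) 475.28; capital account: capital transfers received from emigrants 104.87.)

1204.24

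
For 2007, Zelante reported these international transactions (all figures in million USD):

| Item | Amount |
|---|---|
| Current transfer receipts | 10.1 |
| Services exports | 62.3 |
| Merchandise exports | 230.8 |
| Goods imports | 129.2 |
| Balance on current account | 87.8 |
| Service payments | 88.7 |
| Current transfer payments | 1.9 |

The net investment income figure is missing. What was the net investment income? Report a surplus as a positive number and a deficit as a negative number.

Current account = goods balance + services balance + net primary income + net secondary income
Sum of the known components = 83.4
Net investment income = CA - (known components) = 87.8 - 83.4 = 4.4

4.4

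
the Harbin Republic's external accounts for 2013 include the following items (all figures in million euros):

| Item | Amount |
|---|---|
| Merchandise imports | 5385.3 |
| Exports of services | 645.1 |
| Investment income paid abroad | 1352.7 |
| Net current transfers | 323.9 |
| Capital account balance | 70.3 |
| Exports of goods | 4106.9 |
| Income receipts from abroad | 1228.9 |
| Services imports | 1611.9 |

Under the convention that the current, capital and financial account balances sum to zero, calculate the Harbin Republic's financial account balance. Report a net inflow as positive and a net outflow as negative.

Goods balance = 4106.9 - 5385.3 = -1278.4
Services balance = 645.1 - 1611.9 = -966.8
Trade balance (goods + services) = -1278.4 + (-966.8) = -2245.2
Net primary income = 1228.9 - 1352.7 = -123.8
Net secondary income = 323.9
Current account = -2245.2 + (-123.8) + 323.9 = -2045.1
Financial account = -(-2045.1 + 70.3) = 1974.8

1974.8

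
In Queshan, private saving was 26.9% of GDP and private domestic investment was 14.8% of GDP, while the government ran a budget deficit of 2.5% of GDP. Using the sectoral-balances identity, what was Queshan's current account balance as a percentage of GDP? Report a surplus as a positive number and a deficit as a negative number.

9.6

By the sectoral-balances identity, CA = (S_private - I) + (T - G).
Private balance = 26.9 - 14.8 = 12.1
Government balance (T - G) = -2.5
CA = 12.1 + (-2.5) = 9.6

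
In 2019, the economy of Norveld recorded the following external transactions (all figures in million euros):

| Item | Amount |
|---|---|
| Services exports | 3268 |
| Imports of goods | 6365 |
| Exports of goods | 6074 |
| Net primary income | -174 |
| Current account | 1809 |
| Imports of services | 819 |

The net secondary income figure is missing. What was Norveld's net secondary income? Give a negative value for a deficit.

-175

Current account = goods balance + services balance + net primary income + net secondary income
Sum of the known components = 1984
Net secondary income = CA - (known components) = 1809 - 1984 = -175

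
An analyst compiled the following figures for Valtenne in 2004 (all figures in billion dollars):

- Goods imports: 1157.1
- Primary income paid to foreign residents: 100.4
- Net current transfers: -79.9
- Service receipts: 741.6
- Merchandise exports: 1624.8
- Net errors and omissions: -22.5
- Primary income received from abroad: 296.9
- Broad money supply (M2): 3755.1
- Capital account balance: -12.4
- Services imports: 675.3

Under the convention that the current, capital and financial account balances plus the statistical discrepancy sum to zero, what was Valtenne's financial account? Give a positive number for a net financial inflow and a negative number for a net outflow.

-615.7

Goods balance = 1624.8 - 1157.1 = 467.7
Services balance = 741.6 - 675.3 = 66.3
Trade balance (goods + services) = 467.7 + 66.3 = 534.0
Net primary income = 296.9 - 100.4 = 196.5
Net secondary income = -79.9
Current account = 534.0 + 196.5 + (-79.9) = 650.6
Financial account = -(650.6 + (-12.4) + (-22.5)) = -615.7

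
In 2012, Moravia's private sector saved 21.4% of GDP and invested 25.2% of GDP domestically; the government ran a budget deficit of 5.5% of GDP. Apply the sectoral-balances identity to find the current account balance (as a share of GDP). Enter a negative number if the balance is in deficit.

-9.3

By the sectoral-balances identity, CA = (S_private - I) + (T - G).
Private balance = 21.4 - 25.2 = -3.8
Government balance (T - G) = -5.5
CA = -3.8 + (-5.5) = -9.3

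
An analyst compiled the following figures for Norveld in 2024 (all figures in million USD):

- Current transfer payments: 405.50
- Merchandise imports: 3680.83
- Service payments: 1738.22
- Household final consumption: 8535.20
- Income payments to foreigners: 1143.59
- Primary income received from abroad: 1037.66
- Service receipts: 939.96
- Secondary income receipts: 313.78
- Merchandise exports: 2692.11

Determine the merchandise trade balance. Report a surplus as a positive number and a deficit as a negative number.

-988.72

Goods balance = 2692.11 - 3680.83 = -988.72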